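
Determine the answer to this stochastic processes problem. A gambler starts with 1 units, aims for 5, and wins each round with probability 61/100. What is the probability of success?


Gambler's ruin formula:
r = q/p = 0.3900/0.6100 = 0.6393
P(win) = (1 - r^i)/(1 - r^N)
= (1 - 0.6393^1)/(1 - 0.6393^5)
= 0.4038

0.4038


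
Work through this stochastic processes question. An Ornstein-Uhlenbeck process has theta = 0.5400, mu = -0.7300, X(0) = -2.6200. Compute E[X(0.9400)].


E[X(t)] = mu + (X(0) - mu)*exp(-theta*t)
= -0.7300 + (-2.6200 - -0.7300)*exp(-0.5400*0.9400)
= -0.7300 + -1.8900 * 0.6019
= -1.8677

-1.8677


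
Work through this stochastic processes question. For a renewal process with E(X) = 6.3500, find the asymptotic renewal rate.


Long-run renewal rate = 1/E(X)
= 1/6.3500
= 0.1575

0.1575


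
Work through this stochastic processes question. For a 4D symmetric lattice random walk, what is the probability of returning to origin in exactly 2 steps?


P(return in 2 steps) = P(reverse first step) = 1/(2d)
= 1/8
= 0.1250

0.1250


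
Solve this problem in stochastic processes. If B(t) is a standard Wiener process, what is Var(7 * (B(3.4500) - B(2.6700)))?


Var(alpha*(B(t)-B(s))) = alpha^2 * (t-s)
= 7^2 * (3.4500 - 2.6700)
= 49 * 0.7800
= 38.2200

38.2200


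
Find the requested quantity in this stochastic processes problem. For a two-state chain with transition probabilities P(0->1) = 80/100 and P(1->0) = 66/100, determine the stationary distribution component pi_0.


Stationary distribution: pi_0 = p10/(p01+p10), pi_1 = p01/(p01+p10)
p01 = 0.8000, p10 = 0.6600
pi_0 = 0.4521

0.4521


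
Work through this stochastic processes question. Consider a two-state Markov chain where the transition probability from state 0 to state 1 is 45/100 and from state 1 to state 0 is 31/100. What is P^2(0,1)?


Computing P^2 by matrix multiplication.
P = [[0.5500, 0.4500], [0.3100, 0.6900]]
After raising P to the power 2:
P^2(0,1) = 0.5580

0.5580


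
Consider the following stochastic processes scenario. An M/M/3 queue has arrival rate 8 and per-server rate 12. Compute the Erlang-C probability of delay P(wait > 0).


a = lambda/mu = 0.6667
rho = a/c = 0.2222
Erlang-C formula applied:
C(c,a) = 0.0325

0.0325


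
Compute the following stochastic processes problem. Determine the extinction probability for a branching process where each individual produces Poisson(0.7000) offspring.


Since mu = 0.7000 <= 1, extinction probability = 1.

1.0000


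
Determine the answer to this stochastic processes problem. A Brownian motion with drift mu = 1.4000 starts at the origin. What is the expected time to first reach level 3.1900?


Expected first passage time = a/mu
= 3.1900/1.4000
= 2.2786

2.2786


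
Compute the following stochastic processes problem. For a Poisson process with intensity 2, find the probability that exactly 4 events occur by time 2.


P(N(t)=k) = (lambda*t)^k * exp(-lambda*t) / k!
lambda*t = 4
= 4^4 * exp(-4) / 4!
= 256 * 0.0183 / 24
= 0.1954

0.1954


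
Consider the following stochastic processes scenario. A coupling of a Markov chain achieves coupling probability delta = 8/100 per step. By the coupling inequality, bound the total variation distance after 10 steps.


TV distance bound <= (1-delta)^n
= (1 - 0.0800)^10
= 0.9200^10
= 0.4344

0.4344


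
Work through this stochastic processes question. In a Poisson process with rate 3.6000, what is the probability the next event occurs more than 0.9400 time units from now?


P(X > t) = exp(-lambda * t)
= exp(-3.6000 * 0.9400)
= exp(-3.3840) = 0.0339

0.0339


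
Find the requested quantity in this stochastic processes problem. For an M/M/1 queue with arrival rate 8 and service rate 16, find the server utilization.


rho = lambda/mu
= 8/16
= 0.5000

0.5000


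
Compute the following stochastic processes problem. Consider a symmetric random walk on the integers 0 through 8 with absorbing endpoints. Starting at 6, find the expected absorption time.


For symmetric RW on 0,...,N with absorbing barriers, E(i) = i*(N-i)
E(6) = 6 * 2 = 12

12


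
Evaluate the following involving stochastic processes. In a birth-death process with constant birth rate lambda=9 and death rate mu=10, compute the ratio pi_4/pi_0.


For birth-death process, pi_n/pi_0 = (lambda/mu)^n
= (9/10)^4
= 0.6561

0.6561


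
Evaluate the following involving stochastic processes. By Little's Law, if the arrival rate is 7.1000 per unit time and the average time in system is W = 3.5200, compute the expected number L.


Little's Law: L = lambda * W
= 7.1000 * 3.5200
= 24.9920

24.9920


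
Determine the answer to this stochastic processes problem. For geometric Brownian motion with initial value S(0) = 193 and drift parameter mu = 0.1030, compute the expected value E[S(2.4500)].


E[S(t)] = S(0) * exp(mu * t)
= 193 * exp(0.1030 * 2.4500)
= 193 * 1.2870
= 248.4000

248.4000


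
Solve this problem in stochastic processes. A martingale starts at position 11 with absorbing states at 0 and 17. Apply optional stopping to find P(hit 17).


By optional stopping theorem: E(M at tau) = M(0) = 11
P(hit 17)*17 + P(hit 0)*0 = 11
P(hit 17) = (11 - 0)/(17 - 0) = 11/17 = 0.6471

0.6471


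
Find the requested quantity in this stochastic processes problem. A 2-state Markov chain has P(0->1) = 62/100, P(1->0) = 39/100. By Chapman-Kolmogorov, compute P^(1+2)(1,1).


P^3 = P^1 * P^2
Computing via matrix multiplication of the transition matrix.
Entry (1,1) of P^3 = 0.6139

0.6139


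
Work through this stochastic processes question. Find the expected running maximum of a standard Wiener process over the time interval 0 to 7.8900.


E(max B(s)) = sqrt(2t/pi)
= sqrt(2*7.8900/pi)
= sqrt(5.0229)
= 2.2412

2.2412


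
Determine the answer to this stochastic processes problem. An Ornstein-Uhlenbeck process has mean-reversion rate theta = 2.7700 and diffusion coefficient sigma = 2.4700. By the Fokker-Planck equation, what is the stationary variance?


Stationary variance = sigma^2 / (2*theta)
= 2.4700^2 / (2*2.7700)
= 6.1009 / 5.5400
= 1.1012

1.1012


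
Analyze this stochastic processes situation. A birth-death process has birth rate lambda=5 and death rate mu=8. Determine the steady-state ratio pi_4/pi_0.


For birth-death process, pi_n/pi_0 = (lambda/mu)^n
= (5/8)^4
= 0.1526

0.1526


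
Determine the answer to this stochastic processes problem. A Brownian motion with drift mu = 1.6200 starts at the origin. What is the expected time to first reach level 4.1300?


Expected first passage time = a/mu
= 4.1300/1.6200
= 2.5494

2.5494


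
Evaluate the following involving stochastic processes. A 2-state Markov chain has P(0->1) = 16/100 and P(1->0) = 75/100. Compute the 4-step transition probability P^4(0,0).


Computing P^4 by matrix multiplication.
P = [[0.8400, 0.1600], [0.7500, 0.2500]]
After raising P to the power 4:
P^4(0,0) = 0.8242

0.8242


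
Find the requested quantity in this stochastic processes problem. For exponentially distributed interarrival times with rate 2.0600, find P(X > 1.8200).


P(X > t) = exp(-lambda * t)
= exp(-2.0600 * 1.8200)
= exp(-3.7492) = 0.0235

0.0235


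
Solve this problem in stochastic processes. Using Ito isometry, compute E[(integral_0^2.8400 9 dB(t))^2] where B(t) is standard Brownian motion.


By Ito isometry: E[(int f dB)^2] = int f^2 dt
= 9^2 * 2.8400
= 81 * 2.8400 = 230.0400

230.0400


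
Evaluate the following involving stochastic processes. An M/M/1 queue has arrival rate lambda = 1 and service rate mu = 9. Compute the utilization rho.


rho = lambda/mu
= 1/9
= 0.1111

0.1111


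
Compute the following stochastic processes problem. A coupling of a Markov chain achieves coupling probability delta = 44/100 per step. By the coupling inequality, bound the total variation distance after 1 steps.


TV distance bound <= (1-delta)^n
= (1 - 0.4400)^1
= 0.5600^1
= 0.5600

0.5600


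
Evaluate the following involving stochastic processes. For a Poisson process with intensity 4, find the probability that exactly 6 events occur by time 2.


P(N(t)=k) = (lambda*t)^k * exp(-lambda*t) / k!
lambda*t = 8
= 8^6 * exp(-8) / 6!
= 262144 * 3.3546e-04 / 720
= 0.1221

0.1221


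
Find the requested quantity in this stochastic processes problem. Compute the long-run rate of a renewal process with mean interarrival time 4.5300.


Long-run renewal rate = 1/E(X)
= 1/4.5300
= 0.2208

0.2208


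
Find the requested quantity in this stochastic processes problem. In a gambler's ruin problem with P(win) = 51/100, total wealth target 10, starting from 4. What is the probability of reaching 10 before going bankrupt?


Gambler's ruin formula:
r = q/p = 0.4900/0.5100 = 0.9608
P(win) = (1 - r^i)/(1 - r^N)
= (1 - 0.9608^4)/(1 - 0.9608^10)
= 0.4485

0.4485


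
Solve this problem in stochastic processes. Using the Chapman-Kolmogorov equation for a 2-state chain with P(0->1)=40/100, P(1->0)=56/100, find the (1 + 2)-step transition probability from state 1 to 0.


P^3 = P^1 * P^2
Computing via matrix multiplication of the transition matrix.
Entry (1,0) of P^3 = 0.5833

0.5833


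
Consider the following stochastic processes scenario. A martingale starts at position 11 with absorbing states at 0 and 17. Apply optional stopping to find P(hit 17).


By optional stopping theorem: E(M at tau) = M(0) = 11
P(hit 17)*17 + P(hit 0)*0 = 11
P(hit 17) = (11 - 0)/(17 - 0) = 11/17 = 0.6471

0.6471


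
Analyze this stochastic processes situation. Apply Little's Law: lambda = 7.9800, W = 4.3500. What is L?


Little's Law: L = lambda * W
= 7.9800 * 4.3500
= 34.7130

34.7130


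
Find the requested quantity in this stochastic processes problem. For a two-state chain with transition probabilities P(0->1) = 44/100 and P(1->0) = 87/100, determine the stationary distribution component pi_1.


Stationary distribution: pi_0 = p10/(p01+p10), pi_1 = p01/(p01+p10)
p01 = 0.4400, p10 = 0.8700
pi_1 = 0.3359

0.3359


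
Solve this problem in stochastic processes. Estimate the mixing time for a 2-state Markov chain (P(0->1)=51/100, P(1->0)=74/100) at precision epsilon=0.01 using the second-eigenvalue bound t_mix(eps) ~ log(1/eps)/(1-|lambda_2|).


lambda_2 = |1 - p01 - p10| = |1 - 0.5100 - 0.7400| = 0.2500
t_mix ~ log(1/eps)/(1 - |lambda_2|)
= log(100)/(1 - 0.2500) = 4.6052/0.7500
= 6.1402

6.1402


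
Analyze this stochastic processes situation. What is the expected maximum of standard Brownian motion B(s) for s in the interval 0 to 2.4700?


E(max B(s)) = sqrt(2t/pi)
= sqrt(2*2.4700/pi)
= sqrt(1.5725)
= 1.2540

1.2540


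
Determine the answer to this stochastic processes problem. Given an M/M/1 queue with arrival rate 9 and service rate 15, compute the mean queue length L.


rho = 9/15 = 0.6000
L = rho/(1-rho)
= 0.6000/0.4000
= 1.5000

1.5000


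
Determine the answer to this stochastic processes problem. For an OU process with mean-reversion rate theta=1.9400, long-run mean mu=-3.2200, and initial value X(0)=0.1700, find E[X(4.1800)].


E[X(t)] = mu + (X(0) - mu)*exp(-theta*t)
= -3.2200 + (0.1700 - -3.2200)*exp(-1.9400*4.1800)
= -3.2200 + 3.3900 * 3.0076e-04
= -3.2190

-3.2190


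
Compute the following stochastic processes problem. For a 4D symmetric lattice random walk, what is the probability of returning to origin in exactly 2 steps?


P(return in 2 steps) = P(reverse first step) = 1/(2d)
= 1/8
= 0.1250

0.1250


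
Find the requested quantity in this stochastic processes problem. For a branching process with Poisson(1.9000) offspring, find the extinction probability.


Since mu = 1.9000 > 1, extinction prob q < 1.
Solve s = exp(mu*(s-1)) iteratively.
q = 0.2328

0.2328


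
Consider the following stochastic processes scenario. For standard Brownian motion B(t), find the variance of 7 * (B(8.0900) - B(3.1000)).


Var(alpha*(B(t)-B(s))) = alpha^2 * (t-s)
= 7^2 * (8.0900 - 3.1000)
= 49 * 4.9900
= 244.5100

244.5100


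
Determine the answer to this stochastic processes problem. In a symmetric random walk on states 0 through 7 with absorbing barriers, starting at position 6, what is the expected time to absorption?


For symmetric RW on 0,...,N with absorbing barriers, E(i) = i*(N-i)
E(6) = 6 * 1 = 6

6


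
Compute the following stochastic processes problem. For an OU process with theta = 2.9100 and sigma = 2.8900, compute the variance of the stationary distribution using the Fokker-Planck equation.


Stationary variance = sigma^2 / (2*theta)
= 2.8900^2 / (2*2.9100)
= 8.3521 / 5.8200
= 1.4351

1.4351


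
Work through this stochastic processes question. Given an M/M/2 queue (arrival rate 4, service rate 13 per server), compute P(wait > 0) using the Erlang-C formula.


a = lambda/mu = 0.3077
rho = a/c = 0.1538
Erlang-C formula applied:
C(c,a) = 0.0410

0.0410


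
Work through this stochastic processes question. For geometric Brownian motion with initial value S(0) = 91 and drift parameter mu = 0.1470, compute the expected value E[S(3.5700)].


E[S(t)] = S(0) * exp(mu * t)
= 91 * exp(0.1470 * 3.5700)
= 91 * 1.6901
= 153.7995

153.7995


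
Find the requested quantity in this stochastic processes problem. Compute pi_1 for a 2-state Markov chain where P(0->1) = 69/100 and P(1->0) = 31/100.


Stationary distribution: pi_0 = p10/(p01+p10), pi_1 = p01/(p01+p10)
p01 = 0.6900, p10 = 0.3100
pi_1 = 0.6900

0.6900


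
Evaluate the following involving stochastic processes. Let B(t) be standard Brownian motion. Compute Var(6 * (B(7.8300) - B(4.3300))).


Var(alpha*(B(t)-B(s))) = alpha^2 * (t-s)
= 6^2 * (7.8300 - 4.3300)
= 36 * 3.5000
= 126.0000

126.0000


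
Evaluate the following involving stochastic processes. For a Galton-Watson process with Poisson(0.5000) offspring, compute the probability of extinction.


Since mu = 0.5000 <= 1, extinction probability = 1.

1.0000


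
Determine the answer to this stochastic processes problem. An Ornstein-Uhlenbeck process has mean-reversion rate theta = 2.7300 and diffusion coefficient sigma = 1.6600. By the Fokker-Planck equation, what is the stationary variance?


Stationary variance = sigma^2 / (2*theta)
= 1.6600^2 / (2*2.7300)
= 2.7556 / 5.4600
= 0.5047

0.5047


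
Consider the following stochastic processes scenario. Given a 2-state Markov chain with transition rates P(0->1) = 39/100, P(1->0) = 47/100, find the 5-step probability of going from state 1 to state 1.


Computing P^5 by matrix multiplication.
P = [[0.6100, 0.3900], [0.4700, 0.5300]]
After raising P to the power 5:
P^5(1,1) = 0.4535

0.4535


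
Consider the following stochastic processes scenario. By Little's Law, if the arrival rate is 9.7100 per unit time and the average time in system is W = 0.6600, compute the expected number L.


Little's Law: L = lambda * W
= 9.7100 * 0.6600
= 6.4086

6.4086


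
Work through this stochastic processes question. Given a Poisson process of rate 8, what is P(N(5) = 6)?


P(N(t)=k) = (lambda*t)^k * exp(-lambda*t) / k!
lambda*t = 40
= 40^6 * exp(-40) / 6!
= 4096000000 * 4.2484e-18 / 720
= 2.4168e-11

2.4168e-11


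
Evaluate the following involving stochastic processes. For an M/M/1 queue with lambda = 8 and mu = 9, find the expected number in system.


rho = 8/9 = 0.8889
L = rho/(1-rho)
= 0.8889/0.1111
= 8.0000

8.0000


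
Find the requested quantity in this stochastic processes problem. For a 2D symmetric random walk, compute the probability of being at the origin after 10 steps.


P = C(10,5)^2 / 4^10
= 252^2 / 1048576
= 63504 / 1048576
= 0.0606

0.0606


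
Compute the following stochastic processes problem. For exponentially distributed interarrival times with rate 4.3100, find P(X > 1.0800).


P(X > t) = exp(-lambda * t)
= exp(-4.3100 * 1.0800)
= exp(-4.6548) = 0.0095

0.0095


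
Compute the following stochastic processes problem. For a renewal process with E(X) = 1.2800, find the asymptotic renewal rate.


Long-run renewal rate = 1/E(X)
= 1/1.2800
= 0.7812

0.7812


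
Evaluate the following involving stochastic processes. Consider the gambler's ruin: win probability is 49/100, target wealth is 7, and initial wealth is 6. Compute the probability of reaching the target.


Gambler's ruin formula:
r = q/p = 0.5100/0.4900 = 1.0408
P(win) = (1 - r^i)/(1 - r^N)
= (1 - 1.0408^6)/(1 - 1.0408^7)
= 0.8394

0.8394


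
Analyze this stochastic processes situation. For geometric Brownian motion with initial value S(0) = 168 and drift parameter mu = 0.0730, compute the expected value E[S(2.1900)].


E[S(t)] = S(0) * exp(mu * t)
= 168 * exp(0.0730 * 2.1900)
= 168 * 1.1734
= 197.1242

197.1242


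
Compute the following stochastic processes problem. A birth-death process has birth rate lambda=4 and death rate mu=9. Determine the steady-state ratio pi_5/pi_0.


For birth-death process, pi_n/pi_0 = (lambda/mu)^n
= (4/9)^5
= 0.0173

0.0173


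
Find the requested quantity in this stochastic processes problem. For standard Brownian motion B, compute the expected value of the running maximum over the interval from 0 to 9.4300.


E(max B(s)) = sqrt(2t/pi)
= sqrt(2*9.4300/pi)
= sqrt(6.0033)
= 2.4502

2.4502


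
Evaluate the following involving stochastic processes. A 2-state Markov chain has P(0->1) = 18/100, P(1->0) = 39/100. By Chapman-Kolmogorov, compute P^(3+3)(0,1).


P^6 = P^3 * P^3
Computing via matrix multiplication of the transition matrix.
Entry (0,1) of P^6 = 0.3138

0.3138


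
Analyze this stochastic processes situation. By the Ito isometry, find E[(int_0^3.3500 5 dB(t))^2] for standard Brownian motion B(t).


By Ito isometry: E[(int f dB)^2] = int f^2 dt
= 5^2 * 3.3500
= 25 * 3.3500 = 83.7500

83.7500


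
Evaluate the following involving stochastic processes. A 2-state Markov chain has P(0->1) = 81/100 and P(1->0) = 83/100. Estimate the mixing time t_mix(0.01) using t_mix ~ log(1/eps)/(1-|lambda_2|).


lambda_2 = |1 - p01 - p10| = |1 - 0.8100 - 0.8300| = 0.6400
t_mix ~ log(1/eps)/(1 - |lambda_2|)
= log(100)/(1 - 0.6400) = 4.6052/0.3600
= 12.7921

12.7921


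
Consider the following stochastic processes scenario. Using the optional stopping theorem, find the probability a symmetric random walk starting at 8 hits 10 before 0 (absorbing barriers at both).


By optional stopping theorem: E(M at tau) = M(0) = 8
P(hit 10)*10 + P(hit 0)*0 = 8
P(hit 10) = (8 - 0)/(10 - 0) = 4/5 = 0.8000

0.8000


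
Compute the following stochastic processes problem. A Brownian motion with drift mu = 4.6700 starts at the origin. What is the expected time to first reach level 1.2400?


Expected first passage time = a/mu
= 1.2400/4.6700
= 0.2655

0.2655


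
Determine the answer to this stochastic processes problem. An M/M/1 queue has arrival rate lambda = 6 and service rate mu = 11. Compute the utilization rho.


rho = lambda/mu
= 6/11
= 0.5455

0.5455


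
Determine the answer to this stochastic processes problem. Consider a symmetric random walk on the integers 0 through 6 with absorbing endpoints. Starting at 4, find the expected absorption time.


For symmetric RW on 0,...,N with absorbing barriers, E(i) = i*(N-i)
E(4) = 4 * 2 = 8

8


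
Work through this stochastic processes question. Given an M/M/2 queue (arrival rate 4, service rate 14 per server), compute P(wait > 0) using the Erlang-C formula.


a = lambda/mu = 0.2857
rho = a/c = 0.1429
Erlang-C formula applied:
C(c,a) = 0.0357

0.0357


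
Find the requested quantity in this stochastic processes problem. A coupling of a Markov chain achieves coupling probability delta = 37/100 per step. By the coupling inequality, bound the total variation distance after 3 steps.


TV distance bound <= (1-delta)^n
= (1 - 0.3700)^3
= 0.6300^3
= 0.2500

0.2500


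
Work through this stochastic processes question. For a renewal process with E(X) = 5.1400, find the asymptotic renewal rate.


Long-run renewal rate = 1/E(X)
= 1/5.1400
= 0.1946

0.1946


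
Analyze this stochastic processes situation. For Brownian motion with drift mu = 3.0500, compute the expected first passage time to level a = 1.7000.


Expected first passage time = a/mu
= 1.7000/3.0500
= 0.5574

0.5574


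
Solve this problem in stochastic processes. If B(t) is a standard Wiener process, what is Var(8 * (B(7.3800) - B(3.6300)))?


Var(alpha*(B(t)-B(s))) = alpha^2 * (t-s)
= 8^2 * (7.3800 - 3.6300)
= 64 * 3.7500
= 240.0000

240.0000


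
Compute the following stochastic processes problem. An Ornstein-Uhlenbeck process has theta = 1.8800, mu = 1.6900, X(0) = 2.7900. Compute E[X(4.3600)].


E[X(t)] = mu + (X(0) - mu)*exp(-theta*t)
= 1.6900 + (2.7900 - 1.6900)*exp(-1.8800*4.3600)
= 1.6900 + 1.1000 * 2.7553e-04
= 1.6903

1.6903


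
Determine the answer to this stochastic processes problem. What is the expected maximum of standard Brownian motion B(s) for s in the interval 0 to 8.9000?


E(max B(s)) = sqrt(2t/pi)
= sqrt(2*8.9000/pi)
= sqrt(5.6659)
= 2.3803

2.3803


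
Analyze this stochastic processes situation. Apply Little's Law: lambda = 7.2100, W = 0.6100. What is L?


Little's Law: L = lambda * W
= 7.2100 * 0.6100
= 4.3981

4.3981


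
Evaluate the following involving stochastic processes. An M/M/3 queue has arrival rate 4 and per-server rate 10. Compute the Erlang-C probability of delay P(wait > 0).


a = lambda/mu = 0.4000
rho = a/c = 0.1333
Erlang-C formula applied:
C(c,a) = 0.0082

0.0082


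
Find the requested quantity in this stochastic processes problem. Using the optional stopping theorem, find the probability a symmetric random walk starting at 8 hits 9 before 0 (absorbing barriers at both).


By optional stopping theorem: E(M at tau) = M(0) = 8
P(hit 9)*9 + P(hit 0)*0 = 8
P(hit 9) = (8 - 0)/(9 - 0) = 8/9 = 0.8889

0.8889


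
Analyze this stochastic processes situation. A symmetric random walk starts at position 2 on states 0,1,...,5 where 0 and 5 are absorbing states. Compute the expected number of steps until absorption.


For symmetric RW on 0,...,N with absorbing barriers, E(i) = i*(N-i)
E(2) = 2 * 3 = 6

6


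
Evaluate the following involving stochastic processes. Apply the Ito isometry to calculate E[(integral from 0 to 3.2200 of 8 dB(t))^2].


By Ito isometry: E[(int f dB)^2] = int f^2 dt
= 8^2 * 3.2200
= 64 * 3.2200 = 206.0800

206.0800


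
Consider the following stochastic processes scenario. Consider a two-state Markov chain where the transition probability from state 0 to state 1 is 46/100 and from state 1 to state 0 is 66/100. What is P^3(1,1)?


Computing P^3 by matrix multiplication.
P = [[0.5400, 0.4600], [0.6600, 0.3400]]
After raising P to the power 3:
P^3(1,1) = 0.4097

0.4097


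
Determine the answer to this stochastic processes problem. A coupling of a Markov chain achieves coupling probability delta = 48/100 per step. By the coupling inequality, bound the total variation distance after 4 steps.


TV distance bound <= (1-delta)^n
= (1 - 0.4800)^4
= 0.5200^4
= 0.0731

0.0731


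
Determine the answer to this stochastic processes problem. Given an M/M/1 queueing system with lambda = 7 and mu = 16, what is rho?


rho = lambda/mu
= 7/16
= 0.4375

0.4375


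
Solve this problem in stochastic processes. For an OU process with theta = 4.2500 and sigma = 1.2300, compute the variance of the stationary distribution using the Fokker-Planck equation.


Stationary variance = sigma^2 / (2*theta)
= 1.2300^2 / (2*4.2500)
= 1.5129 / 8.5000
= 0.1780

0.1780


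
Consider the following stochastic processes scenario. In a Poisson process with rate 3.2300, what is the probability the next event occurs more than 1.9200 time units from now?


P(X > t) = exp(-lambda * t)
= exp(-3.2300 * 1.9200)
= exp(-6.2016) = 0.0020

0.0020


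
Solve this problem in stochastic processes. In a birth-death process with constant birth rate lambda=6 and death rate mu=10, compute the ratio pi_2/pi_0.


For birth-death process, pi_n/pi_0 = (lambda/mu)^n
= (6/10)^2
= 0.3600

0.3600


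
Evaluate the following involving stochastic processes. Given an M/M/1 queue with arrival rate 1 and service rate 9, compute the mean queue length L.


rho = 1/9 = 0.1111
L = rho/(1-rho)
= 0.1111/0.8889
= 0.1250

0.1250


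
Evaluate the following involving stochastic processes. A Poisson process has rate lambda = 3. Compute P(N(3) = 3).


P(N(t)=k) = (lambda*t)^k * exp(-lambda*t) / k!
lambda*t = 9
= 9^3 * exp(-9) / 3!
= 729 * 1.2341e-04 / 6
= 0.0150

0.0150


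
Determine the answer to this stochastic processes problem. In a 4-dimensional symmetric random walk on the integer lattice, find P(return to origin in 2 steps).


P(return in 2 steps) = P(reverse first step) = 1/(2d)
= 1/8
= 0.1250

0.1250


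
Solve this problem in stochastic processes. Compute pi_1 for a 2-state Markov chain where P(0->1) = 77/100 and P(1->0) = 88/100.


Stationary distribution: pi_0 = p10/(p01+p10), pi_1 = p01/(p01+p10)
p01 = 0.7700, p10 = 0.8800
pi_1 = 0.4667

0.4667


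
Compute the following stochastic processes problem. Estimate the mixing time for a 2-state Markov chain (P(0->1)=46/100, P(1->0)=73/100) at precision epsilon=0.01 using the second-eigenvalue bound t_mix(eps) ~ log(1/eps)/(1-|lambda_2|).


lambda_2 = |1 - p01 - p10| = |1 - 0.4600 - 0.7300| = 0.1900
t_mix ~ log(1/eps)/(1 - |lambda_2|)
= log(100)/(1 - 0.1900) = 4.6052/0.8100
= 5.6854

5.6854


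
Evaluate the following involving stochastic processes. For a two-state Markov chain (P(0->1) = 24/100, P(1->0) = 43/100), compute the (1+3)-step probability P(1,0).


P^4 = P^1 * P^3
Computing via matrix multiplication of the transition matrix.
Entry (1,0) of P^4 = 0.6342

0.6342


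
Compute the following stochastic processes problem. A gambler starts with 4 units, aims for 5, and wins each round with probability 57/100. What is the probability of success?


Gambler's ruin formula:
r = q/p = 0.4300/0.5700 = 0.7544
P(win) = (1 - r^i)/(1 - r^N)
= (1 - 0.7544^4)/(1 - 0.7544^5)
= 0.8947

0.8947


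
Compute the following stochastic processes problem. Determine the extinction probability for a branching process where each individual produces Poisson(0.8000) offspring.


Since mu = 0.8000 <= 1, extinction probability = 1.

1.0000


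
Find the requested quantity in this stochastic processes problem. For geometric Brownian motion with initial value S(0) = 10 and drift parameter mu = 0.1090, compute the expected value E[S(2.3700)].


E[S(t)] = S(0) * exp(mu * t)
= 10 * exp(0.1090 * 2.3700)
= 10 * 1.2948
= 12.9477

12.9477


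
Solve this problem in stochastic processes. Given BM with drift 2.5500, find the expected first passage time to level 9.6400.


Expected first passage time = a/mu
= 9.6400/2.5500
= 3.7804

3.7804


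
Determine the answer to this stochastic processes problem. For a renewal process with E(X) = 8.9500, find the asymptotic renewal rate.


Long-run renewal rate = 1/E(X)
= 1/8.9500
= 0.1117

0.1117


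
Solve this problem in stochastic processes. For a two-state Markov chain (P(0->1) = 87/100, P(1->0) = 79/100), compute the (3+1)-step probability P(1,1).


P^4 = P^3 * P^1
Computing via matrix multiplication of the transition matrix.
Entry (1,1) of P^4 = 0.6144

0.6144


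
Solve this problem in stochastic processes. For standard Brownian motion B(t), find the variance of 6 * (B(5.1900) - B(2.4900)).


Var(alpha*(B(t)-B(s))) = alpha^2 * (t-s)
= 6^2 * (5.1900 - 2.4900)
= 36 * 2.7000
= 97.2000

97.2000


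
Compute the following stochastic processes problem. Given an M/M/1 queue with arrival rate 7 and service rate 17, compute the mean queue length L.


rho = 7/17 = 0.4118
L = rho/(1-rho)
= 0.4118/0.5882
= 0.7000

0.7000


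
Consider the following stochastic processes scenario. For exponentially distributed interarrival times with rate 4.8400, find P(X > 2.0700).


P(X > t) = exp(-lambda * t)
= exp(-4.8400 * 2.0700)
= exp(-10.0188) = 4.4554e-05

4.4554e-05


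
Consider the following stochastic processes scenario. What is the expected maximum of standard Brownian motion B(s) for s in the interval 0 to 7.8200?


E(max B(s)) = sqrt(2t/pi)
= sqrt(2*7.8200/pi)
= sqrt(4.9784)
= 2.2312

2.2312


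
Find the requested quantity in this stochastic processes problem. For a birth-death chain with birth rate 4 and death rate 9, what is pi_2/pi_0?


For birth-death process, pi_n/pi_0 = (lambda/mu)^n
= (4/9)^2
= 0.1975

0.1975


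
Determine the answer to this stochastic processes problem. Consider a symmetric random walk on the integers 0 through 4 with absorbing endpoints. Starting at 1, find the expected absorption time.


For symmetric RW on 0,...,N with absorbing barriers, E(i) = i*(N-i)
E(1) = 1 * 3 = 3

3


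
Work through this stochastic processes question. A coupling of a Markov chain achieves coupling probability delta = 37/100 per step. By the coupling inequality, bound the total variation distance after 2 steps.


TV distance bound <= (1-delta)^n
= (1 - 0.3700)^2
= 0.6300^2
= 0.3969

0.3969


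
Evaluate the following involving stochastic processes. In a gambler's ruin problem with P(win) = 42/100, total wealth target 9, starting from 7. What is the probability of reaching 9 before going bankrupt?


Gambler's ruin formula:
r = q/p = 0.5800/0.4200 = 1.3810
P(win) = (1 - r^i)/(1 - r^N)
= (1 - 1.3810^7)/(1 - 1.3810^9)
= 0.4968

0.4968


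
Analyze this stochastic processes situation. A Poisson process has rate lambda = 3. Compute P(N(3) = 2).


P(N(t)=k) = (lambda*t)^k * exp(-lambda*t) / k!
lambda*t = 9
= 9^2 * exp(-9) / 2!
= 81 * 1.2341e-04 / 2
= 0.0050

0.0050


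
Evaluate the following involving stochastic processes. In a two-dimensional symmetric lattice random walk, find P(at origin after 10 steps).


P = C(10,5)^2 / 4^10
= 252^2 / 1048576
= 63504 / 1048576
= 0.0606

0.0606


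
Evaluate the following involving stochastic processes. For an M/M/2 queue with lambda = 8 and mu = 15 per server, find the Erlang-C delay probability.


a = lambda/mu = 0.5333
rho = a/c = 0.2667
Erlang-C formula applied:
C(c,a) = 0.1123

0.1123


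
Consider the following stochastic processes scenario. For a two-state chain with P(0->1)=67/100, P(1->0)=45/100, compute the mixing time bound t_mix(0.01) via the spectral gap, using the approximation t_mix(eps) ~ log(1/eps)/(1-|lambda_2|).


lambda_2 = |1 - p01 - p10| = |1 - 0.6700 - 0.4500| = 0.1200
t_mix ~ log(1/eps)/(1 - |lambda_2|)
= log(100)/(1 - 0.1200) = 4.6052/0.8800
= 5.2331

5.2331


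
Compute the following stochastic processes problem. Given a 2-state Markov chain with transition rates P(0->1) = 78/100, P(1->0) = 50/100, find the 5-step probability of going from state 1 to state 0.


Computing P^5 by matrix multiplication.
P = [[0.2200, 0.7800], [0.5000, 0.5000]]
After raising P to the power 5:
P^5(1,0) = 0.3913

0.3913


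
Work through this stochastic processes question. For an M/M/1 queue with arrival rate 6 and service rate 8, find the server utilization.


rho = lambda/mu
= 6/8
= 0.7500

0.7500


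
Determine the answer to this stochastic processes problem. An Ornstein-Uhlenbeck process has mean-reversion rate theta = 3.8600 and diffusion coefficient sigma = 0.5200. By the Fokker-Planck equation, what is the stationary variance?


Stationary variance = sigma^2 / (2*theta)
= 0.5200^2 / (2*3.8600)
= 0.2704 / 7.7200
= 0.0350

0.0350


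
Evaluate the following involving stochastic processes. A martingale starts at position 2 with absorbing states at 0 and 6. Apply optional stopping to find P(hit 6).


By optional stopping theorem: E(M at tau) = M(0) = 2
P(hit 6)*6 + P(hit 0)*0 = 2
P(hit 6) = (2 - 0)/(6 - 0) = 1/3 = 0.3333

0.3333


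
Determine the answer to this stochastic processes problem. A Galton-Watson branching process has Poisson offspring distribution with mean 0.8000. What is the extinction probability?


Since mu = 0.8000 <= 1, extinction probability = 1.

1.0000


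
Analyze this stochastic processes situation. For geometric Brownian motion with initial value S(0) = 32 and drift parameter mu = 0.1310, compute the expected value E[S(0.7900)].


E[S(t)] = S(0) * exp(mu * t)
= 32 * exp(0.1310 * 0.7900)
= 32 * 1.1090
= 35.4891

35.4891


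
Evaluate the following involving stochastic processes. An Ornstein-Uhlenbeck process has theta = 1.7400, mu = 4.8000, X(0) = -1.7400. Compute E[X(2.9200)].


E[X(t)] = mu + (X(0) - mu)*exp(-theta*t)
= 4.8000 + (-1.7400 - 4.8000)*exp(-1.7400*2.9200)
= 4.8000 + -6.5400 * 0.0062
= 4.7594

4.7594


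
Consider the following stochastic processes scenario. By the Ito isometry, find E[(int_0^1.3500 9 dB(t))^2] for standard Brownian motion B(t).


By Ito isometry: E[(int f dB)^2] = int f^2 dt
= 9^2 * 1.3500
= 81 * 1.3500 = 109.3500

109.3500


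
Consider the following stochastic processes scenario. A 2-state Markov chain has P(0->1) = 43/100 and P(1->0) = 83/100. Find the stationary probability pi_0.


Stationary distribution: pi_0 = p10/(p01+p10), pi_1 = p01/(p01+p10)
p01 = 0.4300, p10 = 0.8300
pi_0 = 0.6587

0.6587


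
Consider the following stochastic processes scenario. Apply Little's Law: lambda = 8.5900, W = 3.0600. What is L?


Little's Law: L = lambda * W
= 8.5900 * 3.0600
= 26.2854

26.2854


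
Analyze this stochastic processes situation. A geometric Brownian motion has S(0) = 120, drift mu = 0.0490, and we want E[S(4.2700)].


E[S(t)] = S(0) * exp(mu * t)
= 120 * exp(0.0490 * 4.2700)
= 120 * 1.2327
= 147.9274

147.9274


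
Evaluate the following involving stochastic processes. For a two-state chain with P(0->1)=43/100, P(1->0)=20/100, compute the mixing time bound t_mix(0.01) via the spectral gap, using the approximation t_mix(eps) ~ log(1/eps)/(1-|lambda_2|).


lambda_2 = |1 - p01 - p10| = |1 - 0.4300 - 0.2000| = 0.3700
t_mix ~ log(1/eps)/(1 - |lambda_2|)
= log(100)/(1 - 0.3700) = 4.6052/0.6300
= 7.3098

7.3098


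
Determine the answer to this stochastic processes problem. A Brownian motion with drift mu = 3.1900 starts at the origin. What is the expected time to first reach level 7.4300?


Expected first passage time = a/mu
= 7.4300/3.1900
= 2.3292

2.3292


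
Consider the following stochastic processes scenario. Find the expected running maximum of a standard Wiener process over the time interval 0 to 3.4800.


E(max B(s)) = sqrt(2t/pi)
= sqrt(2*3.4800/pi)
= sqrt(2.2154)
= 1.4884

1.4884


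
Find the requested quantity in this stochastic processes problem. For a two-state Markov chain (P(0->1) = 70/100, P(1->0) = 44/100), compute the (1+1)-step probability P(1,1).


P^2 = P^1 * P^1
Computing via matrix multiplication of the transition matrix.
Entry (1,1) of P^2 = 0.6216

0.6216


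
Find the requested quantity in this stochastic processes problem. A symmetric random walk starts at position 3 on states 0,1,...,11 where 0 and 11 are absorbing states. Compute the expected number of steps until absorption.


For symmetric RW on 0,...,N with absorbing barriers, E(i) = i*(N-i)
E(3) = 3 * 8 = 24

24


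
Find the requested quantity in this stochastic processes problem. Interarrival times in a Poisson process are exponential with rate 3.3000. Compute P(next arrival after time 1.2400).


P(X > t) = exp(-lambda * t)
= exp(-3.3000 * 1.2400)
= exp(-4.0920) = 0.0167

0.0167


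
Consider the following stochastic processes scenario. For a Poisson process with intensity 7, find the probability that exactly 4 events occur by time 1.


P(N(t)=k) = (lambda*t)^k * exp(-lambda*t) / k!
lambda*t = 7
= 7^4 * exp(-7) / 4!
= 2401 * 9.1188e-04 / 24
= 0.0912

0.0912


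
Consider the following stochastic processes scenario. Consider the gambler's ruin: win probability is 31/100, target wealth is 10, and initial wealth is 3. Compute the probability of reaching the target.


Gambler's ruin formula:
r = q/p = 0.6900/0.3100 = 2.2258
P(win) = (1 - r^i)/(1 - r^N)
= (1 - 2.2258^3)/(1 - 2.2258^10)
= 0.0034

0.0034


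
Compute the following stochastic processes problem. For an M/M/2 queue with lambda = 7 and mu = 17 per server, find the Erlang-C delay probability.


a = lambda/mu = 0.4118
rho = a/c = 0.2059
Erlang-C formula applied:
C(c,a) = 0.0703

0.0703


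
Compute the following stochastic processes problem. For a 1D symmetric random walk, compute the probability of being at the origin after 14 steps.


P(S(14) = 0) = C(14,7) / 4^7
= 3432 / 16384
= 0.2095

0.2095


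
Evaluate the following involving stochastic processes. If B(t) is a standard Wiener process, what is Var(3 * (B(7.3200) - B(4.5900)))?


Var(alpha*(B(t)-B(s))) = alpha^2 * (t-s)
= 3^2 * (7.3200 - 4.5900)
= 9 * 2.7300
= 24.5700

24.5700


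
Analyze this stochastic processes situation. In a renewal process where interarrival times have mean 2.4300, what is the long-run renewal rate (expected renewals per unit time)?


Long-run renewal rate = 1/E(X)
= 1/2.4300
= 0.4115

0.4115


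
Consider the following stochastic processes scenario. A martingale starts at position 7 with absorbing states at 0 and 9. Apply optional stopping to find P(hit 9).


By optional stopping theorem: E(M at tau) = M(0) = 7
P(hit 9)*9 + P(hit 0)*0 = 7
P(hit 9) = (7 - 0)/(9 - 0) = 7/9 = 0.7778

0.7778


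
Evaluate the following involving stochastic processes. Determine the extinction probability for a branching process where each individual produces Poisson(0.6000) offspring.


Since mu = 0.6000 <= 1, extinction probability = 1.

1.0000


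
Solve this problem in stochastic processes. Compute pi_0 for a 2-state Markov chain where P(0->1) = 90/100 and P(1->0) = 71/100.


Stationary distribution: pi_0 = p10/(p01+p10), pi_1 = p01/(p01+p10)
p01 = 0.9000, p10 = 0.7100
pi_0 = 0.4410

0.4410


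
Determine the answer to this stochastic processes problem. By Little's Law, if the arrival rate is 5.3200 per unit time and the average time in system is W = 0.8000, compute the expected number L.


Little's Law: L = lambda * W
= 5.3200 * 0.8000
= 4.2560

4.2560


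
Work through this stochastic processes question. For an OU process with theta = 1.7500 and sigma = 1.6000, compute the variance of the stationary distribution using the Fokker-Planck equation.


Stationary variance = sigma^2 / (2*theta)
= 1.6000^2 / (2*1.7500)
= 2.5600 / 3.5000
= 0.7314

0.7314


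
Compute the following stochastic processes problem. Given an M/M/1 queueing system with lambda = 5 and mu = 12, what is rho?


rho = lambda/mu
= 5/12
= 0.4167

0.4167


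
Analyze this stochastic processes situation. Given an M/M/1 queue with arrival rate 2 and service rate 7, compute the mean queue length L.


rho = 2/7 = 0.2857
L = rho/(1-rho)
= 0.2857/0.7143
= 0.4000

0.4000


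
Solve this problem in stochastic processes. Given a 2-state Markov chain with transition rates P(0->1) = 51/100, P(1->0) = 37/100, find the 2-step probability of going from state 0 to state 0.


Computing P^2 by matrix multiplication.
P = [[0.4900, 0.5100], [0.3700, 0.6300]]
After raising P to the power 2:
P^2(0,0) = 0.4288

0.4288


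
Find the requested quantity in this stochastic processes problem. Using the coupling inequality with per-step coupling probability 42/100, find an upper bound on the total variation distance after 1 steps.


TV distance bound <= (1-delta)^n
= (1 - 0.4200)^1
= 0.5800^1
= 0.5800

0.5800


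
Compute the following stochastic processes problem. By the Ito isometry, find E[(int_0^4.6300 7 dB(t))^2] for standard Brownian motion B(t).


By Ito isometry: E[(int f dB)^2] = int f^2 dt
= 7^2 * 4.6300
= 49 * 4.6300 = 226.8700

226.8700


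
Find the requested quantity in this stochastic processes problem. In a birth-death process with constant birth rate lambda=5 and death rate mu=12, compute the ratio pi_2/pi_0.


For birth-death process, pi_n/pi_0 = (lambda/mu)^n
= (5/12)^2
= 0.1736

0.1736
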